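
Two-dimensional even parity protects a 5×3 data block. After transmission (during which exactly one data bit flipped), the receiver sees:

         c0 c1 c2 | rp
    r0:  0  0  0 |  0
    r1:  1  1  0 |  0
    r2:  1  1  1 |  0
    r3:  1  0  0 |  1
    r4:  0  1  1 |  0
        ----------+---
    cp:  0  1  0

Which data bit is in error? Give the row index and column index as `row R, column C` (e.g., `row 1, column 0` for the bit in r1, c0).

row 2, column 0

Recompute each row's even parity and compare to rp:
  r0: data parity 0, sent rp 0 → ok
  r1: data parity 0, sent rp 0 → ok
  r2: data parity 1, sent rp 0 → mismatch
  r3: data parity 1, sent rp 1 → ok
  r4: data parity 0, sent rp 0 → ok
Recompute each column's even parity and compare to cp:
  c0: data parity 1, sent cp 0 → mismatch
  c1: data parity 1, sent cp 1 → ok
  c2: data parity 0, sent cp 0 → ok
Exactly one row (r2) and one column (c0) fail → the flipped bit is at their intersection.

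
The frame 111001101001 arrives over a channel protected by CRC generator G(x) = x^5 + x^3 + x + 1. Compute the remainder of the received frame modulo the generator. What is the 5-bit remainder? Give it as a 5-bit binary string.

10110

Modulo-2 division of 111001101001 by 101011:
  pos 0: 111001 XOR 101011 = 010010
  pos 1: 100101 XOR 101011 = 001110
  pos 3: 111001 XOR 101011 = 010010
  pos 4: 100100 XOR 101011 = 001111
  pos 6: 111101 XOR 101011 = 010110
Remainder = 10110 (nonzero — an error is detected).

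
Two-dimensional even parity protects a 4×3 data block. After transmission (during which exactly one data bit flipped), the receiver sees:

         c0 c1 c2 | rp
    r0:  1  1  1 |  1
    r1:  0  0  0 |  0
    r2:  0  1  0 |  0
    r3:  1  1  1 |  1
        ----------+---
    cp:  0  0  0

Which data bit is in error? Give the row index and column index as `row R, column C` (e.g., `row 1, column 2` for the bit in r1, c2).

row 2, column 1

Recompute each row's even parity and compare to rp:
  r0: data parity 1, sent rp 1 → ok
  r1: data parity 0, sent rp 0 → ok
  r2: data parity 1, sent rp 0 → mismatch
  r3: data parity 1, sent rp 1 → ok
Recompute each column's even parity and compare to cp:
  c0: data parity 0, sent cp 0 → ok
  c1: data parity 1, sent cp 0 → mismatch
  c2: data parity 0, sent cp 0 → ok
Exactly one row (r2) and one column (c1) fail → the flipped bit is at their intersection.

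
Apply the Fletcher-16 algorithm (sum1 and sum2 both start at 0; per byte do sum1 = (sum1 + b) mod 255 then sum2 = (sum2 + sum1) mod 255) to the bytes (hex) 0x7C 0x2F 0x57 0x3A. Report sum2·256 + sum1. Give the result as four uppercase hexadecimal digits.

Running sums (mod 255):
  after byte 0 (0x7C): sum1=124, sum2=124
  after byte 1 (0x2F): sum1=171, sum2=40
  after byte 2 (0x57): sum1=3, sum2=43
  after byte 3 (0x3A): sum1=61, sum2=104
Checksum = sum2·256 + sum1 = 104·256 + 61 = 26685 = 0x683D.

683D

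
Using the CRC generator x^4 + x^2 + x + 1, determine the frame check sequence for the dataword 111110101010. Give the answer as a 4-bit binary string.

Append 4 zeros: 1111101010100000. Divide by 10111 (XOR where the leading bit is 1):
  pos 0: 11111 XOR 10111 = 01000
  pos 1: 10000 XOR 10111 = 00111
  pos 3: 11110 XOR 10111 = 01001
  pos 4: 10011 XOR 10111 = 00100
  pos 6: 10001 XOR 10111 = 00110
  pos 8: 11000 XOR 10111 = 01111
  pos 9: 11110 XOR 10111 = 01001
  pos 10: 10010 XOR 10111 = 00101
Remainder (last 4 bits) = 1010. This is the CRC / FCS.

1010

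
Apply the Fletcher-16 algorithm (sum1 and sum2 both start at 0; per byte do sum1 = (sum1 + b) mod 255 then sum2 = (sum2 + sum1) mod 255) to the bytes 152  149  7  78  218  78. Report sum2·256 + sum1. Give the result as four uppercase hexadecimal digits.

8AAC

Running sums (mod 255):
  after byte 0 (152): sum1=152, sum2=152
  after byte 1 (149): sum1=46, sum2=198
  after byte 2 (7): sum1=53, sum2=251
  after byte 3 (78): sum1=131, sum2=127
  after byte 4 (218): sum1=94, sum2=221
  after byte 5 (78): sum1=172, sum2=138
Checksum = sum2·256 + sum1 = 138·256 + 172 = 35500 = 0x8AAC.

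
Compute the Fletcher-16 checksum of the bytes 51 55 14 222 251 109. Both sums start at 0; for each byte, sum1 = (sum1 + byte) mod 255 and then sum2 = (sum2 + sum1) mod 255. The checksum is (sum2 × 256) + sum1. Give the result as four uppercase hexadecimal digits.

81C0

Running sums (mod 255):
  after byte 0 (51): sum1=51, sum2=51
  after byte 1 (55): sum1=106, sum2=157
  after byte 2 (14): sum1=120, sum2=22
  after byte 3 (222): sum1=87, sum2=109
  after byte 4 (251): sum1=83, sum2=192
  after byte 5 (109): sum1=192, sum2=129
Checksum = sum2·256 + sum1 = 129·256 + 192 = 33216 = 0x81C0.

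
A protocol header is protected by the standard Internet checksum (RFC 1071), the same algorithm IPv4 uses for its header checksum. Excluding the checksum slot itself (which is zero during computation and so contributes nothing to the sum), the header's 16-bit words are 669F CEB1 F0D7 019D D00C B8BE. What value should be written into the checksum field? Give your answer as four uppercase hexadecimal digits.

One's-complement addition (fold any carry out of bit 15 back into bit 0):
  0x669F + 0xCEB1 = 0x13550 → wrap carry → 0x3551
  0x3551 + 0xF0D7 = 0x12628 → wrap carry → 0x2629
  0x2629 + 0x019D = 0x027C6
  0x27C6 + 0xD00C = 0x0F7D2
  0xF7D2 + 0xB8BE = 0x1B090 → wrap carry → 0xB091
One's-complement sum = 0xB091.
Checksum = ~0xB091 & 0xFFFF = 0x4F6E.

4F6E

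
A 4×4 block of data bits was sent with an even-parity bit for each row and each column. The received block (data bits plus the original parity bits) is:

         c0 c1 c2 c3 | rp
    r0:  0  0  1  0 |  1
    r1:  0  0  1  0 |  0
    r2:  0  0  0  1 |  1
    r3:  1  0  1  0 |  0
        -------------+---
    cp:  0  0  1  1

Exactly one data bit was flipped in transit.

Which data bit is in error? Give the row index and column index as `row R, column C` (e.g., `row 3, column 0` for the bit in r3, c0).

row 1, column 0

Recompute each row's even parity and compare to rp:
  r0: data parity 1, sent rp 1 → ok
  r1: data parity 1, sent rp 0 → mismatch
  r2: data parity 1, sent rp 1 → ok
  r3: data parity 0, sent rp 0 → ok
Recompute each column's even parity and compare to cp:
  c0: data parity 1, sent cp 0 → mismatch
  c1: data parity 0, sent cp 0 → ok
  c2: data parity 1, sent cp 1 → ok
  c3: data parity 1, sent cp 1 → ok
Exactly one row (r1) and one column (c0) fail → the flipped bit is at their intersection.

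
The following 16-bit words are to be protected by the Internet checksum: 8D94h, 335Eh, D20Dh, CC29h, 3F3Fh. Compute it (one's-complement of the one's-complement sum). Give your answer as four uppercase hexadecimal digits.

6196

One's-complement addition (fold any carry out of bit 15 back into bit 0):
  0x8D94 + 0x335E = 0x0C0F2
  0xC0F2 + 0xD20D = 0x192FF → wrap carry → 0x9300
  0x9300 + 0xCC29 = 0x15F29 → wrap carry → 0x5F2A
  0x5F2A + 0x3F3F = 0x09E69
One's-complement sum = 0x9E69.
Checksum = ~0x9E69 & 0xFFFF = 0x6196.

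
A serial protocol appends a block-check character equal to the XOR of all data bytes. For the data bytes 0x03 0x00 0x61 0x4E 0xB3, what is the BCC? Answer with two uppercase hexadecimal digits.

XOR the bytes together:
  start with 0x03
  0x03 ⊕ 0x00 = 0x03
  0x03 ⊕ 0x61 = 0x62
  0x62 ⊕ 0x4E = 0x2C
  0x2C ⊕ 0xB3 = 0x9F

9F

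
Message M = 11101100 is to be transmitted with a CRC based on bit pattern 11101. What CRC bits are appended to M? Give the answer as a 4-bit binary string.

1110

Append 4 zeros: 111011000000. Divide by 11101 (XOR where the leading bit is 1):
  pos 0: 11101 XOR 11101 = 00000
  pos 5: 10000 XOR 11101 = 01101
  pos 6: 11010 XOR 11101 = 00111
Remainder (last 4 bits) = 1110. This is the CRC / FCS.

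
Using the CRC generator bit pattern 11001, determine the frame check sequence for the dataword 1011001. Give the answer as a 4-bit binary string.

1010

Append 4 zeros: 10110010000. Divide by 11001 (XOR where the leading bit is 1):
  pos 0: 10110 XOR 11001 = 01111
  pos 1: 11110 XOR 11001 = 00111
  pos 3: 11110 XOR 11001 = 00111
  pos 5: 11100 XOR 11001 = 00101
Remainder (last 4 bits) = 1010. This is the CRC / FCS.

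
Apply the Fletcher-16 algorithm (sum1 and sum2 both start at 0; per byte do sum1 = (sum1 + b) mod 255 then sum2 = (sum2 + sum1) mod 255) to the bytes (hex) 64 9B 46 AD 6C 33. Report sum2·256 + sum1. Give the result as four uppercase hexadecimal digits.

Running sums (mod 255):
  after byte 0 (64): sum1=100, sum2=100
  after byte 1 (9B): sum1=0, sum2=100
  after byte 2 (46): sum1=70, sum2=170
  after byte 3 (AD): sum1=243, sum2=158
  after byte 4 (6C): sum1=96, sum2=254
  after byte 5 (33): sum1=147, sum2=146
Checksum = sum2·256 + sum1 = 146·256 + 147 = 37523 = 0x9293.

9293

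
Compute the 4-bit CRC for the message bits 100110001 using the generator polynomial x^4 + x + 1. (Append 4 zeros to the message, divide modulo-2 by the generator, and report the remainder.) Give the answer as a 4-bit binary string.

Append 4 zeros: 1001100010000. Divide by 10011 (XOR where the leading bit is 1):
  pos 0: 10011 XOR 10011 = 00000
  pos 8: 10000 XOR 10011 = 00011
Remainder (last 4 bits) = 0011. This is the CRC / FCS.

0011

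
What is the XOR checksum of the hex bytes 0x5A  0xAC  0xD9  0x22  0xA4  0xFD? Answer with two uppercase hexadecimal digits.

54

XOR the bytes together:
  start with 0x5A
  0x5A ⊕ 0xAC = 0xF6
  0xF6 ⊕ 0xD9 = 0x2F
  0x2F ⊕ 0x22 = 0x0D
  0x0D ⊕ 0xA4 = 0xA9
  0xA9 ⊕ 0xFD = 0x54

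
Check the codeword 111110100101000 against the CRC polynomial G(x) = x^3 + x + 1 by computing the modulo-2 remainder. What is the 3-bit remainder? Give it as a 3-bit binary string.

Modulo-2 division of 111110100101000 by 1011:
  pos 0: 1111 XOR 1011 = 0100
  pos 1: 1001 XOR 1011 = 0010
  pos 3: 1001 XOR 1011 = 0010
  pos 5: 1000 XOR 1011 = 0011
  pos 7: 1110 XOR 1011 = 0101
  pos 8: 1011 XOR 1011 = 0000
Remainder = 000 (zero — the frame passes the CRC check).

000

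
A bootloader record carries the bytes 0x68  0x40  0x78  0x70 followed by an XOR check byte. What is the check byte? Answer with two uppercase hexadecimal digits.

20

XOR the bytes together:
  start with 0x68
  0x68 ⊕ 0x40 = 0x28
  0x28 ⊕ 0x78 = 0x50
  0x50 ⊕ 0x70 = 0x20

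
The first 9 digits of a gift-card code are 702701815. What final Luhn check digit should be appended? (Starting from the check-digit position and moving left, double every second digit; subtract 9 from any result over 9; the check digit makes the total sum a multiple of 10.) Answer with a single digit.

4

Partial digits right→left: 5 1 8 1 0 7 2 0 7
Double every second digit counting from the check-digit position (so the 1st, 3rd, 5th, ... of the partial from the right).
  doubled (with −9 where >9): 1 7 0 4 5 → sum 17
  kept as-is: 1 1 7 0 → sum 9
Total = 17 + 9 = 26.
Check digit = (10 − (26 mod 10)) mod 10 = 4.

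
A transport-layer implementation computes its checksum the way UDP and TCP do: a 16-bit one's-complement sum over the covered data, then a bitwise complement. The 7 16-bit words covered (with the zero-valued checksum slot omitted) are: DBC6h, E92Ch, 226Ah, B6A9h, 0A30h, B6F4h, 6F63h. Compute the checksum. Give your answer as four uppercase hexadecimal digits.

3170

One's-complement addition (fold any carry out of bit 15 back into bit 0):
  0xDBC6 + 0xE92C = 0x1C4F2 → wrap carry → 0xC4F3
  0xC4F3 + 0x226A = 0x0E75D
  0xE75D + 0xB6A9 = 0x19E06 → wrap carry → 0x9E07
  0x9E07 + 0x0A30 = 0x0A837
  0xA837 + 0xB6F4 = 0x15F2B → wrap carry → 0x5F2C
  0x5F2C + 0x6F63 = 0x0CE8F
One's-complement sum = 0xCE8F.
Checksum = ~0xCE8F & 0xFFFF = 0x3170.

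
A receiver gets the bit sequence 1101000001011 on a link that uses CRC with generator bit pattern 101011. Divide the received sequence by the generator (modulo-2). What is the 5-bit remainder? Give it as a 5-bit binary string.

Modulo-2 division of 1101000001011 by 101011:
  pos 0: 110100 XOR 101011 = 011111
  pos 1: 111110 XOR 101011 = 010101
  pos 2: 101010 XOR 101011 = 000001
  pos 7: 101011 XOR 101011 = 000000
Remainder = 00000 (zero — the frame passes the CRC check).

00000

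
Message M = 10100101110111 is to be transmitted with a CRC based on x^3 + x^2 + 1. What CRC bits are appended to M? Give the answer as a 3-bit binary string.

Append 3 zeros: 10100101110111000. Divide by 1101 (XOR where the leading bit is 1):
  pos 0: 1010 XOR 1101 = 0111
  pos 1: 1110 XOR 1101 = 0011
  pos 3: 1110 XOR 1101 = 0011
  pos 5: 1111 XOR 1101 = 0010
  pos 7: 1010 XOR 1101 = 0111
  pos 8: 1111 XOR 1101 = 0010
  pos 10: 1011 XOR 1101 = 0110
  pos 11: 1100 XOR 1101 = 0001
Remainder (last 3 bits) = 100. This is the CRC / FCS.

100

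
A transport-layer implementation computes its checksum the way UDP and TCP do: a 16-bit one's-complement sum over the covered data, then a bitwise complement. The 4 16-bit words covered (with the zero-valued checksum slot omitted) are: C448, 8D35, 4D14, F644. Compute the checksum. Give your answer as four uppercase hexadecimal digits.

6B28

One's-complement addition (fold any carry out of bit 15 back into bit 0):
  0xC448 + 0x8D35 = 0x1517D → wrap carry → 0x517E
  0x517E + 0x4D14 = 0x09E92
  0x9E92 + 0xF644 = 0x194D6 → wrap carry → 0x94D7
One's-complement sum = 0x94D7.
Checksum = ~0x94D7 & 0xFFFF = 0x6B28.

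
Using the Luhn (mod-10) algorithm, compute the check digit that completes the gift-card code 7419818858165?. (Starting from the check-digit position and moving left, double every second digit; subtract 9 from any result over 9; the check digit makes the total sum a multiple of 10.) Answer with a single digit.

9

Partial digits right→left: 5 6 1 8 5 8 8 1 8 9 1 4 7
Double every second digit counting from the check-digit position (so the 1st, 3rd, 5th, ... of the partial from the right).
  doubled (with −9 where >9): 1 2 1 7 7 2 5 → sum 25
  kept as-is: 6 8 8 1 9 4 → sum 36
Total = 25 + 36 = 61.
Check digit = (10 − (61 mod 10)) mod 10 = 9.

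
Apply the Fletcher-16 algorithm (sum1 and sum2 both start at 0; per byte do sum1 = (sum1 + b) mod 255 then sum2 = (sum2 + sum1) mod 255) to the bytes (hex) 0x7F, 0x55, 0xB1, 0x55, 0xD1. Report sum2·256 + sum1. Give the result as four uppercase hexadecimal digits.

64AD

Running sums (mod 255):
  after byte 0 (0x7F): sum1=127, sum2=127
  after byte 1 (0x55): sum1=212, sum2=84
  after byte 2 (0xB1): sum1=134, sum2=218
  after byte 3 (0x55): sum1=219, sum2=182
  after byte 4 (0xD1): sum1=173, sum2=100
Checksum = sum2·256 + sum1 = 100·256 + 173 = 25773 = 0x64AD.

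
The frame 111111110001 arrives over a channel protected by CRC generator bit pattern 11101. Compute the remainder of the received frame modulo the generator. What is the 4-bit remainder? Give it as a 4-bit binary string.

0111

Modulo-2 division of 111111110001 by 11101:
  pos 0: 11111 XOR 11101 = 00010
  pos 3: 10111 XOR 11101 = 01010
  pos 4: 10100 XOR 11101 = 01001
  pos 5: 10010 XOR 11101 = 01111
  pos 6: 11110 XOR 11101 = 00011
Remainder = 0111 (nonzero — an error is detected).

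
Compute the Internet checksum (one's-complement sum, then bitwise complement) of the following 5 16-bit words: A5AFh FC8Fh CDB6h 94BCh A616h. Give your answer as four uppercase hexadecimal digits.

5536

One's-complement addition (fold any carry out of bit 15 back into bit 0):
  0xA5AF + 0xFC8F = 0x1A23E → wrap carry → 0xA23F
  0xA23F + 0xCDB6 = 0x16FF5 → wrap carry → 0x6FF6
  0x6FF6 + 0x94BC = 0x104B2 → wrap carry → 0x04B3
  0x04B3 + 0xA616 = 0x0AAC9
One's-complement sum = 0xAAC9.
Checksum = ~0xAAC9 & 0xFFFF = 0x5536.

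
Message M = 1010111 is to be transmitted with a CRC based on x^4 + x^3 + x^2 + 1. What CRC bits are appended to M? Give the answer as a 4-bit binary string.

Append 4 zeros: 10101110000. Divide by 11101 (XOR where the leading bit is 1):
  pos 0: 10101 XOR 11101 = 01000
  pos 1: 10001 XOR 11101 = 01100
  pos 2: 11001 XOR 11101 = 00100
  pos 4: 10000 XOR 11101 = 01101
  pos 5: 11010 XOR 11101 = 00111
Remainder (last 4 bits) = 1110. This is the CRC / FCS.

1110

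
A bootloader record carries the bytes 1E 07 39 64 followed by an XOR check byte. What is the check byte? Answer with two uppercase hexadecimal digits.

44

XOR the bytes together:
  start with 0x1E
  0x1E ⊕ 0x07 = 0x19
  0x19 ⊕ 0x39 = 0x20
  0x20 ⊕ 0x64 = 0x44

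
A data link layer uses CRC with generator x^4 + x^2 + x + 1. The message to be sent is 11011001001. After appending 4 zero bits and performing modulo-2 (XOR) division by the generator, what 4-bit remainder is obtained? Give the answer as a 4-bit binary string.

Append 4 zeros: 110110010010000. Divide by 10111 (XOR where the leading bit is 1):
  pos 0: 11011 XOR 10111 = 01100
  pos 1: 11000 XOR 10111 = 01111
  pos 2: 11110 XOR 10111 = 01001
  pos 3: 10011 XOR 10111 = 00100
  pos 5: 10000 XOR 10111 = 00111
  pos 7: 11110 XOR 10111 = 01001
  pos 8: 10010 XOR 10111 = 00101
  pos 10: 10100 XOR 10111 = 00011
Remainder (last 4 bits) = 0011. This is the CRC / FCS.

0011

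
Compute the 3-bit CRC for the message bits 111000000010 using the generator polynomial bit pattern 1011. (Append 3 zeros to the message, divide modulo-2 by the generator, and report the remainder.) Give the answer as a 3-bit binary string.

101

Append 3 zeros: 111000000010000. Divide by 1011 (XOR where the leading bit is 1):
  pos 0: 1110 XOR 1011 = 0101
  pos 1: 1010 XOR 1011 = 0001
  pos 4: 1000 XOR 1011 = 0011
  pos 6: 1100 XOR 1011 = 0111
  pos 7: 1111 XOR 1011 = 0100
  pos 8: 1000 XOR 1011 = 0011
  pos 10: 1100 XOR 1011 = 0111
  pos 11: 1110 XOR 1011 = 0101
Remainder (last 3 bits) = 101. This is the CRC / FCS.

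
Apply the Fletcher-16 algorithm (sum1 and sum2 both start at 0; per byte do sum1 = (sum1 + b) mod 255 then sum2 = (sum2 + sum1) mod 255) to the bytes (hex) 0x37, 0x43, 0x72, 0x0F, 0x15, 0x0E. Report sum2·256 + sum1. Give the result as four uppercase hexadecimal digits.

CA1F

Running sums (mod 255):
  after byte 0 (0x37): sum1=55, sum2=55
  after byte 1 (0x43): sum1=122, sum2=177
  after byte 2 (0x72): sum1=236, sum2=158
  after byte 3 (0x0F): sum1=251, sum2=154
  after byte 4 (0x15): sum1=17, sum2=171
  after byte 5 (0x0E): sum1=31, sum2=202
Checksum = sum2·256 + sum1 = 202·256 + 31 = 51743 = 0xCA1F.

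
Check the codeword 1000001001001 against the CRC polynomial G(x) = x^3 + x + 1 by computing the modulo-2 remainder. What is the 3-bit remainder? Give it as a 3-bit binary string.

000

Modulo-2 division of 1000001001001 by 1011:
  pos 0: 1000 XOR 1011 = 0011
  pos 2: 1100 XOR 1011 = 0111
  pos 3: 1111 XOR 1011 = 0100
  pos 4: 1000 XOR 1011 = 0011
  pos 6: 1101 XOR 1011 = 0110
  pos 7: 1100 XOR 1011 = 0111
  pos 8: 1110 XOR 1011 = 0101
  pos 9: 1011 XOR 1011 = 0000
Remainder = 000 (zero — the frame passes the CRC check).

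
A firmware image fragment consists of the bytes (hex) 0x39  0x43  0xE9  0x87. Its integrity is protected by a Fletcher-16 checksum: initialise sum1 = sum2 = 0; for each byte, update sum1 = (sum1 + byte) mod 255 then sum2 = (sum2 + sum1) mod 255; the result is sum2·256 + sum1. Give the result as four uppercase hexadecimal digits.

0AED

Running sums (mod 255):
  after byte 0 (0x39): sum1=57, sum2=57
  after byte 1 (0x43): sum1=124, sum2=181
  after byte 2 (0xE9): sum1=102, sum2=28
  after byte 3 (0x87): sum1=237, sum2=10
Checksum = sum2·256 + sum1 = 10·256 + 237 = 2797 = 0x0AED.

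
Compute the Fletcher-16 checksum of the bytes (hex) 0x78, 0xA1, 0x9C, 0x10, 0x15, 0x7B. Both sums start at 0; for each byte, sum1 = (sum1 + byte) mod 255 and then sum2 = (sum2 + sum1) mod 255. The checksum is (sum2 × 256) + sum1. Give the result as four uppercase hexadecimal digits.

4357

Running sums (mod 255):
  after byte 0 (0x78): sum1=120, sum2=120
  after byte 1 (0xA1): sum1=26, sum2=146
  after byte 2 (0x9C): sum1=182, sum2=73
  after byte 3 (0x10): sum1=198, sum2=16
  after byte 4 (0x15): sum1=219, sum2=235
  after byte 5 (0x7B): sum1=87, sum2=67
Checksum = sum2·256 + sum1 = 67·256 + 87 = 17239 = 0x4357.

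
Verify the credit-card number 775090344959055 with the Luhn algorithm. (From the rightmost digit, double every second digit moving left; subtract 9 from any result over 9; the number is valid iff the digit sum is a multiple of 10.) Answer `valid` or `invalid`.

From the right, keep odd positions and double even positions (subtract 9 from any doubled value over 9):
  doubled (positions 2,4,...): 1 9 9 8 0 0 5 → sum 32
  kept (positions 1,3,...): 5 0 5 4 3 9 5 7 → sum 38
Total = 70.
70 mod 10 = 0, so the number is valid.

valid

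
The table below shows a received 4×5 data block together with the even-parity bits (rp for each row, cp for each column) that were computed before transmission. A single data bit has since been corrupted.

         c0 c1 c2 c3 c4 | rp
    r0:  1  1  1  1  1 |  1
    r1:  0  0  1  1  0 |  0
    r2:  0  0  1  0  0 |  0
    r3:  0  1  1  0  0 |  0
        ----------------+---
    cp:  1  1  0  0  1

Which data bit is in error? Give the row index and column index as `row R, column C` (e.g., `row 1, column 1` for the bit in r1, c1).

Recompute each row's even parity and compare to rp:
  r0: data parity 1, sent rp 1 → ok
  r1: data parity 0, sent rp 0 → ok
  r2: data parity 1, sent rp 0 → mismatch
  r3: data parity 0, sent rp 0 → ok
Recompute each column's even parity and compare to cp:
  c0: data parity 1, sent cp 1 → ok
  c1: data parity 0, sent cp 1 → mismatch
  c2: data parity 0, sent cp 0 → ok
  c3: data parity 0, sent cp 0 → ok
  c4: data parity 1, sent cp 1 → ok
Exactly one row (r2) and one column (c1) fail → the flipped bit is at their intersection.

row 2, column 1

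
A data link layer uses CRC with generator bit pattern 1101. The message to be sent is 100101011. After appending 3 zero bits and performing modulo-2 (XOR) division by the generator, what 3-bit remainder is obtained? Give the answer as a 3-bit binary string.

001

Append 3 zeros: 100101011000. Divide by 1101 (XOR where the leading bit is 1):
  pos 0: 1001 XOR 1101 = 0100
  pos 1: 1000 XOR 1101 = 0101
  pos 2: 1011 XOR 1101 = 0110
  pos 3: 1100 XOR 1101 = 0001
  pos 6: 1110 XOR 1101 = 0011
  pos 8: 1100 XOR 1101 = 0001
Remainder (last 3 bits) = 001. This is the CRC / FCS.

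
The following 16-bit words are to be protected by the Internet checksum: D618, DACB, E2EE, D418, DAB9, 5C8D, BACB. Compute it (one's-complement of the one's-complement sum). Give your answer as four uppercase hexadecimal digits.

One's-complement addition (fold any carry out of bit 15 back into bit 0):
  0xD618 + 0xDACB = 0x1B0E3 → wrap carry → 0xB0E4
  0xB0E4 + 0xE2EE = 0x193D2 → wrap carry → 0x93D3
  0x93D3 + 0xD418 = 0x167EB → wrap carry → 0x67EC
  0x67EC + 0xDAB9 = 0x142A5 → wrap carry → 0x42A6
  0x42A6 + 0x5C8D = 0x09F33
  0x9F33 + 0xBACB = 0x159FE → wrap carry → 0x59FF
One's-complement sum = 0x59FF.
Checksum = ~0x59FF & 0xFFFF = 0xA600.

A600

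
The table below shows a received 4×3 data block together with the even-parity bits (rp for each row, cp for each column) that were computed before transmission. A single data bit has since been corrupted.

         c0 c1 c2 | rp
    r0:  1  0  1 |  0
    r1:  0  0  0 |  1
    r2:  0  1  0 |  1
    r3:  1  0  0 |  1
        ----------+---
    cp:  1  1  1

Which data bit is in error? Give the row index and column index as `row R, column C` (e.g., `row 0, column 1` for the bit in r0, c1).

Recompute each row's even parity and compare to rp:
  r0: data parity 0, sent rp 0 → ok
  r1: data parity 0, sent rp 1 → mismatch
  r2: data parity 1, sent rp 1 → ok
  r3: data parity 1, sent rp 1 → ok
Recompute each column's even parity and compare to cp:
  c0: data parity 0, sent cp 1 → mismatch
  c1: data parity 1, sent cp 1 → ok
  c2: data parity 1, sent cp 1 → ok
Exactly one row (r1) and one column (c0) fail → the flipped bit is at their intersection.

row 1, column 0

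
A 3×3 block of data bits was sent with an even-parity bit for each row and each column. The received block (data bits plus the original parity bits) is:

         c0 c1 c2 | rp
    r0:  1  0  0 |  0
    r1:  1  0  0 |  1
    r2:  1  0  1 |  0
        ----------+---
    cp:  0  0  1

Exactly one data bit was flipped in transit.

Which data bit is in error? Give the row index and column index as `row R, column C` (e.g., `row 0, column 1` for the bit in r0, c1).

row 0, column 0

Recompute each row's even parity and compare to rp:
  r0: data parity 1, sent rp 0 → mismatch
  r1: data parity 1, sent rp 1 → ok
  r2: data parity 0, sent rp 0 → ok
Recompute each column's even parity and compare to cp:
  c0: data parity 1, sent cp 0 → mismatch
  c1: data parity 0, sent cp 0 → ok
  c2: data parity 1, sent cp 1 → ok
Exactly one row (r0) and one column (c0) fail → the flipped bit is at their intersection.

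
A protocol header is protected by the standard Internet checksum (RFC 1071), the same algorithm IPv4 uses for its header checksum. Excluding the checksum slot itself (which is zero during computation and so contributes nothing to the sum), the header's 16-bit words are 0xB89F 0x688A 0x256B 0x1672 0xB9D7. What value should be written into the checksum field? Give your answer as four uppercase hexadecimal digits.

One's-complement addition (fold any carry out of bit 15 back into bit 0):
  0xB89F + 0x688A = 0x12129 → wrap carry → 0x212A
  0x212A + 0x256B = 0x04695
  0x4695 + 0x1672 = 0x05D07
  0x5D07 + 0xB9D7 = 0x116DE → wrap carry → 0x16DF
One's-complement sum = 0x16DF.
Checksum = ~0x16DF & 0xFFFF = 0xE920.

E920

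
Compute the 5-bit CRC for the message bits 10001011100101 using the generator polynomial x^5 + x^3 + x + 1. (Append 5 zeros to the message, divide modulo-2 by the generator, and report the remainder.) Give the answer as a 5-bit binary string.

10101

Append 5 zeros: 1000101110010100000. Divide by 101011 (XOR where the leading bit is 1):
  pos 0: 100010 XOR 101011 = 001001
  pos 2: 100111 XOR 101011 = 001100
  pos 4: 110010 XOR 101011 = 011001
  pos 5: 110010 XOR 101011 = 011001
  pos 6: 110011 XOR 101011 = 011000
  pos 7: 110000 XOR 101011 = 011011
  pos 8: 110111 XOR 101011 = 011100
  pos 9: 111000 XOR 101011 = 010011
  pos 10: 100110 XOR 101011 = 001101
  pos 12: 110100 XOR 101011 = 011111
  pos 13: 111110 XOR 101011 = 010101
Remainder (last 5 bits) = 10101. This is the CRC / FCS.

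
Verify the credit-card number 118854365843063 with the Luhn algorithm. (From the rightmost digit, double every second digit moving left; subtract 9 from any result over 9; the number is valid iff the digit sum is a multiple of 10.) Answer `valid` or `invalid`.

From the right, keep odd positions and double even positions (subtract 9 from any doubled value over 9):
  doubled (positions 2,4,...): 3 6 7 3 8 7 2 → sum 36
  kept (positions 1,3,...): 3 0 4 5 3 5 8 1 → sum 29
Total = 65.
65 mod 10 = 5, so the number is invalid.

invalid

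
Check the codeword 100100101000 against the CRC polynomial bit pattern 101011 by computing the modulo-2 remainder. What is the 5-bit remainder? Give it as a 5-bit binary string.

00000

Modulo-2 division of 100100101000 by 101011:
  pos 0: 100100 XOR 101011 = 001111
  pos 2: 111110 XOR 101011 = 010101
  pos 3: 101011 XOR 101011 = 000000
Remainder = 00000 (zero — the frame passes the CRC check).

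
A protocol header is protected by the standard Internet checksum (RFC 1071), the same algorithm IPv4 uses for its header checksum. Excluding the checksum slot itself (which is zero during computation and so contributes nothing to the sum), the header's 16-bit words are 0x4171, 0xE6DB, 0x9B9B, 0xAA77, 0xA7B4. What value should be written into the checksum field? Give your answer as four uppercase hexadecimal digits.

One's-complement addition (fold any carry out of bit 15 back into bit 0):
  0x4171 + 0xE6DB = 0x1284C → wrap carry → 0x284D
  0x284D + 0x9B9B = 0x0C3E8
  0xC3E8 + 0xAA77 = 0x16E5F → wrap carry → 0x6E60
  0x6E60 + 0xA7B4 = 0x11614 → wrap carry → 0x1615
One's-complement sum = 0x1615.
Checksum = ~0x1615 & 0xFFFF = 0xE9EA.

E9EA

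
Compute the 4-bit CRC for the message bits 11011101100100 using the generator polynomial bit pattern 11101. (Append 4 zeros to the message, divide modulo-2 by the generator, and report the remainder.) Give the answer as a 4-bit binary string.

Append 4 zeros: 110111011001000000. Divide by 11101 (XOR where the leading bit is 1):
  pos 0: 11011 XOR 11101 = 00110
  pos 2: 11010 XOR 11101 = 00111
  pos 4: 11111 XOR 11101 = 00010
  pos 7: 10001 XOR 11101 = 01100
  pos 8: 11000 XOR 11101 = 00101
  pos 10: 10100 XOR 11101 = 01001
  pos 11: 10010 XOR 11101 = 01111
  pos 12: 11110 XOR 11101 = 00011
Remainder (last 4 bits) = 0110. This is the CRC / FCS.

0110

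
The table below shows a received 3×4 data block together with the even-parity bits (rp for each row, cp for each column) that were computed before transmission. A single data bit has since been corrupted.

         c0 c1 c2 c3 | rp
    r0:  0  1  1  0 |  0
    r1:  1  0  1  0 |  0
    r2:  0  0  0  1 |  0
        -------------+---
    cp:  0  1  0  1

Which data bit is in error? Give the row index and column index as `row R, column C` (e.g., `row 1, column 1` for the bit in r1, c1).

Recompute each row's even parity and compare to rp:
  r0: data parity 0, sent rp 0 → ok
  r1: data parity 0, sent rp 0 → ok
  r2: data parity 1, sent rp 0 → mismatch
Recompute each column's even parity and compare to cp:
  c0: data parity 1, sent cp 0 → mismatch
  c1: data parity 1, sent cp 1 → ok
  c2: data parity 0, sent cp 0 → ok
  c3: data parity 1, sent cp 1 → ok
Exactly one row (r2) and one column (c0) fail → the flipped bit is at their intersection.

row 2, column 0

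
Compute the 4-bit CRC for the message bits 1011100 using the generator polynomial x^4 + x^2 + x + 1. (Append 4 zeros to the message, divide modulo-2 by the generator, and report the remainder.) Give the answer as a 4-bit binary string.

0000

Append 4 zeros: 10111000000. Divide by 10111 (XOR where the leading bit is 1):
  pos 0: 10111 XOR 10111 = 00000
Remainder (last 4 bits) = 0000. This is the CRC / FCS.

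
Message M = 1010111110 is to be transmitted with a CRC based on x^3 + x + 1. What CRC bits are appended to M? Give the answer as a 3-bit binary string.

Append 3 zeros: 1010111110000. Divide by 1011 (XOR where the leading bit is 1):
  pos 0: 1010 XOR 1011 = 0001
  pos 3: 1111 XOR 1011 = 0100
  pos 4: 1001 XOR 1011 = 0010
  pos 6: 1010 XOR 1011 = 0001
  pos 9: 1000 XOR 1011 = 0011
Remainder (last 3 bits) = 011. This is the CRC / FCS.

011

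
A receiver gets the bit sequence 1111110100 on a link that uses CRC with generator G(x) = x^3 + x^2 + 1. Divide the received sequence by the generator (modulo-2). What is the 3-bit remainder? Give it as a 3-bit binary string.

Modulo-2 division of 1111110100 by 1101:
  pos 0: 1111 XOR 1101 = 0010
  pos 2: 1011 XOR 1101 = 0110
  pos 3: 1100 XOR 1101 = 0001
  pos 6: 1100 XOR 1101 = 0001
Remainder = 001 (nonzero — an error is detected).

001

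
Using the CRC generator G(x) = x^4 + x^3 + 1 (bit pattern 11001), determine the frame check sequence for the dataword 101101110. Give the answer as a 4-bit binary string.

1111

Append 4 zeros: 1011011100000. Divide by 11001 (XOR where the leading bit is 1):
  pos 0: 10110 XOR 11001 = 01111
  pos 1: 11111 XOR 11001 = 00110
  pos 3: 11011 XOR 11001 = 00010
  pos 6: 10000 XOR 11001 = 01001
  pos 7: 10010 XOR 11001 = 01011
  pos 8: 10110 XOR 11001 = 01111
Remainder (last 4 bits) = 1111. This is the CRC / FCS.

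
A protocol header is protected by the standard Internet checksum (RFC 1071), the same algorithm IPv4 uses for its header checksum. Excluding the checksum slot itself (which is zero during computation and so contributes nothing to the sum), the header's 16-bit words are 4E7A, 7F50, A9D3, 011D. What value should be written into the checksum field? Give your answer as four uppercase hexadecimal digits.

8744

One's-complement addition (fold any carry out of bit 15 back into bit 0):
  0x4E7A + 0x7F50 = 0x0CDCA
  0xCDCA + 0xA9D3 = 0x1779D → wrap carry → 0x779E
  0x779E + 0x011D = 0x078BB
One's-complement sum = 0x78BB.
Checksum = ~0x78BB & 0xFFFF = 0x8744.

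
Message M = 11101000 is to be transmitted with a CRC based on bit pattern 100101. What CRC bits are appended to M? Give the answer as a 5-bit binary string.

Append 5 zeros: 1110100000000. Divide by 100101 (XOR where the leading bit is 1):
  pos 0: 111010 XOR 100101 = 011111
  pos 1: 111110 XOR 100101 = 011011
  pos 2: 110110 XOR 100101 = 010011
  pos 3: 100110 XOR 100101 = 000011
  pos 7: 110000 XOR 100101 = 010101
Remainder (last 5 bits) = 10101. This is the CRC / FCS.

10101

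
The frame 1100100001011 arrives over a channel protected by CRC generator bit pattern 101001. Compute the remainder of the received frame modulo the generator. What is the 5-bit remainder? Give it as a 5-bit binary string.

Modulo-2 division of 1100100001011 by 101001:
  pos 0: 110010 XOR 101001 = 011011
  pos 1: 110110 XOR 101001 = 011111
  pos 2: 111110 XOR 101001 = 010111
  pos 3: 101110 XOR 101001 = 000111
  pos 6: 111101 XOR 101001 = 010100
  pos 7: 101001 XOR 101001 = 000000
Remainder = 00000 (zero — the frame passes the CRC check).

00000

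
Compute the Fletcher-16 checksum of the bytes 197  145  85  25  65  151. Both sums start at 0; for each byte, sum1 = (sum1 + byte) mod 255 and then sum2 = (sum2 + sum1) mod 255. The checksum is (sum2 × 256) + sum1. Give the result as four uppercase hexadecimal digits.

359E

Running sums (mod 255):
  after byte 0 (197): sum1=197, sum2=197
  after byte 1 (145): sum1=87, sum2=29
  after byte 2 (85): sum1=172, sum2=201
  after byte 3 (25): sum1=197, sum2=143
  after byte 4 (65): sum1=7, sum2=150
  after byte 5 (151): sum1=158, sum2=53
Checksum = sum2·256 + sum1 = 53·256 + 158 = 13726 = 0x359E.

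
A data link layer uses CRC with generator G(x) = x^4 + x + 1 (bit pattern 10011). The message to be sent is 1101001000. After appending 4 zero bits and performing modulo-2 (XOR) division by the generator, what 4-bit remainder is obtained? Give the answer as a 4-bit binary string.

1110

Append 4 zeros: 11010010000000. Divide by 10011 (XOR where the leading bit is 1):
  pos 0: 11010 XOR 10011 = 01001
  pos 1: 10010 XOR 10011 = 00001
  pos 5: 11000 XOR 10011 = 01011
  pos 6: 10110 XOR 10011 = 00101
  pos 8: 10100 XOR 10011 = 00111
Remainder (last 4 bits) = 1110. This is the CRC / FCS.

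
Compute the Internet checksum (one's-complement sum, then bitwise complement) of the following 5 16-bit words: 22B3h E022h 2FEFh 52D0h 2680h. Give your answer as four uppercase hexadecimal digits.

One's-complement addition (fold any carry out of bit 15 back into bit 0):
  0x22B3 + 0xE022 = 0x102D5 → wrap carry → 0x02D6
  0x02D6 + 0x2FEF = 0x032C5
  0x32C5 + 0x52D0 = 0x08595
  0x8595 + 0x2680 = 0x0AC15
One's-complement sum = 0xAC15.
Checksum = ~0xAC15 & 0xFFFF = 0x53EA.

53EA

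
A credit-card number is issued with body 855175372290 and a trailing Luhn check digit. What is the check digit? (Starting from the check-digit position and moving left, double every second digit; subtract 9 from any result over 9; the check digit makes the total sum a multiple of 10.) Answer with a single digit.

3

Partial digits right→left: 0 9 2 2 7 3 5 7 1 5 5 8
Double every second digit counting from the check-digit position (so the 1st, 3rd, 5th, ... of the partial from the right).
  doubled (with −9 where >9): 0 4 5 1 2 1 → sum 13
  kept as-is: 9 2 3 7 5 8 → sum 34
Total = 13 + 34 = 47.
Check digit = (10 − (47 mod 10)) mod 10 = 3.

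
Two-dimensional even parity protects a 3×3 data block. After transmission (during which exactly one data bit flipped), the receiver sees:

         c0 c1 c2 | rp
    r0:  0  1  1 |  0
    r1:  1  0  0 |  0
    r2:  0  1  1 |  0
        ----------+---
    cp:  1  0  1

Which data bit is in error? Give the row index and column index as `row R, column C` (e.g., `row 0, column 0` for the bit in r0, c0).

row 1, column 2

Recompute each row's even parity and compare to rp:
  r0: data parity 0, sent rp 0 → ok
  r1: data parity 1, sent rp 0 → mismatch
  r2: data parity 0, sent rp 0 → ok
Recompute each column's even parity and compare to cp:
  c0: data parity 1, sent cp 1 → ok
  c1: data parity 0, sent cp 0 → ok
  c2: data parity 0, sent cp 1 → mismatch
Exactly one row (r1) and one column (c2) fail → the flipped bit is at their intersection.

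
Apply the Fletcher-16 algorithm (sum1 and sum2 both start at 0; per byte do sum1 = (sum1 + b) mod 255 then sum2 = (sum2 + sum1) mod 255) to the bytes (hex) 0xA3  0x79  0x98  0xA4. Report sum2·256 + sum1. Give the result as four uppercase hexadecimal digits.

Running sums (mod 255):
  after byte 0 (0xA3): sum1=163, sum2=163
  after byte 1 (0x79): sum1=29, sum2=192
  after byte 2 (0x98): sum1=181, sum2=118
  after byte 3 (0xA4): sum1=90, sum2=208
Checksum = sum2·256 + sum1 = 208·256 + 90 = 53338 = 0xD05A.

D05A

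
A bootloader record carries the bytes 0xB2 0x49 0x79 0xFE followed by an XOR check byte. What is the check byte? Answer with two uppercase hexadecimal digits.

XOR the bytes together:
  start with 0xB2
  0xB2 ⊕ 0x49 = 0xFB
  0xFB ⊕ 0x79 = 0x82
  0x82 ⊕ 0xFE = 0x7C

7C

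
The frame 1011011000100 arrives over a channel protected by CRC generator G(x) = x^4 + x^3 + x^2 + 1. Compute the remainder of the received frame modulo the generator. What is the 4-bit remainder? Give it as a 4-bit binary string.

Modulo-2 division of 1011011000100 by 11101:
  pos 0: 10110 XOR 11101 = 01011
  pos 1: 10111 XOR 11101 = 01010
  pos 2: 10101 XOR 11101 = 01000
  pos 3: 10000 XOR 11101 = 01101
  pos 4: 11010 XOR 11101 = 00111
  pos 6: 11101 XOR 11101 = 00000
Remainder = 0000 (zero — the frame passes the CRC check).

0000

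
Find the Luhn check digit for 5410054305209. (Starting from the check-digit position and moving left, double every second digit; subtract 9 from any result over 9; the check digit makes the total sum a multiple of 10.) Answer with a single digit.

Partial digits right→left: 9 0 2 5 0 3 4 5 0 0 1 4 5
Double every second digit counting from the check-digit position (so the 1st, 3rd, 5th, ... of the partial from the right).
  doubled (with −9 where >9): 9 4 0 8 0 2 1 → sum 24
  kept as-is: 0 5 3 5 0 4 → sum 17
Total = 24 + 17 = 41.
Check digit = (10 − (41 mod 10)) mod 10 = 9.

9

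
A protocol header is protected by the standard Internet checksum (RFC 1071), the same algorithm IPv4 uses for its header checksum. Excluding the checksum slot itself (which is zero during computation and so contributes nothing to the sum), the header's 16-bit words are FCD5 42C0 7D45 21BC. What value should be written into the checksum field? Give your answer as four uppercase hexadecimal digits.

One's-complement addition (fold any carry out of bit 15 back into bit 0):
  0xFCD5 + 0x42C0 = 0x13F95 → wrap carry → 0x3F96
  0x3F96 + 0x7D45 = 0x0BCDB
  0xBCDB + 0x21BC = 0x0DE97
One's-complement sum = 0xDE97.
Checksum = ~0xDE97 & 0xFFFF = 0x2168.

2168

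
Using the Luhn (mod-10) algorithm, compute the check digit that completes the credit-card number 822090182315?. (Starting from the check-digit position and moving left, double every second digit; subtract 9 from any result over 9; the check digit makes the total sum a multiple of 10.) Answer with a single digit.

Partial digits right→left: 5 1 3 2 8 1 0 9 0 2 2 8
Double every second digit counting from the check-digit position (so the 1st, 3rd, 5th, ... of the partial from the right).
  doubled (with −9 where >9): 1 6 7 0 0 4 → sum 18
  kept as-is: 1 2 1 9 2 8 → sum 23
Total = 18 + 23 = 41.
Check digit = (10 − (41 mod 10)) mod 10 = 9.

9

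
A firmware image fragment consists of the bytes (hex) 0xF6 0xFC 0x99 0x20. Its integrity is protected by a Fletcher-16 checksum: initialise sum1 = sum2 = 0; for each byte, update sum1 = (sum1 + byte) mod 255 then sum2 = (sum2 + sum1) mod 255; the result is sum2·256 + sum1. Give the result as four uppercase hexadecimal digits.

Running sums (mod 255):
  after byte 0 (0xF6): sum1=246, sum2=246
  after byte 1 (0xFC): sum1=243, sum2=234
  after byte 2 (0x99): sum1=141, sum2=120
  after byte 3 (0x20): sum1=173, sum2=38
Checksum = sum2·256 + sum1 = 38·256 + 173 = 9901 = 0x26AD.

26AD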